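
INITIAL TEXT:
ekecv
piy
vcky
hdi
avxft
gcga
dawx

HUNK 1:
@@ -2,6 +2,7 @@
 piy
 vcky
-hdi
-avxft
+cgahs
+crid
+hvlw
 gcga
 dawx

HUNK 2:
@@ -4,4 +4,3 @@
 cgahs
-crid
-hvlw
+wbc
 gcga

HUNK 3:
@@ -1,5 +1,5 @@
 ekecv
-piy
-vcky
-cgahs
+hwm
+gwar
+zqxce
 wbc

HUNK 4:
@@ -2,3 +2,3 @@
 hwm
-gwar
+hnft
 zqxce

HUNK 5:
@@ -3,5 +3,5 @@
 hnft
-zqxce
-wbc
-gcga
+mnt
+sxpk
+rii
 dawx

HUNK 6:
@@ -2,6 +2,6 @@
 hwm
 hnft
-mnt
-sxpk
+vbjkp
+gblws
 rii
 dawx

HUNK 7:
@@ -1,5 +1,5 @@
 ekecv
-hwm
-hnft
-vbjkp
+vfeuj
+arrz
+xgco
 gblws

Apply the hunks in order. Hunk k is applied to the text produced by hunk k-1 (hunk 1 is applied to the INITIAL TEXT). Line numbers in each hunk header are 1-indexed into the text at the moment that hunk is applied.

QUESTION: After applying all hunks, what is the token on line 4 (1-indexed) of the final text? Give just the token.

Hunk 1: at line 2 remove [hdi,avxft] add [cgahs,crid,hvlw] -> 8 lines: ekecv piy vcky cgahs crid hvlw gcga dawx
Hunk 2: at line 4 remove [crid,hvlw] add [wbc] -> 7 lines: ekecv piy vcky cgahs wbc gcga dawx
Hunk 3: at line 1 remove [piy,vcky,cgahs] add [hwm,gwar,zqxce] -> 7 lines: ekecv hwm gwar zqxce wbc gcga dawx
Hunk 4: at line 2 remove [gwar] add [hnft] -> 7 lines: ekecv hwm hnft zqxce wbc gcga dawx
Hunk 5: at line 3 remove [zqxce,wbc,gcga] add [mnt,sxpk,rii] -> 7 lines: ekecv hwm hnft mnt sxpk rii dawx
Hunk 6: at line 2 remove [mnt,sxpk] add [vbjkp,gblws] -> 7 lines: ekecv hwm hnft vbjkp gblws rii dawx
Hunk 7: at line 1 remove [hwm,hnft,vbjkp] add [vfeuj,arrz,xgco] -> 7 lines: ekecv vfeuj arrz xgco gblws rii dawx
Final line 4: xgco

Answer: xgco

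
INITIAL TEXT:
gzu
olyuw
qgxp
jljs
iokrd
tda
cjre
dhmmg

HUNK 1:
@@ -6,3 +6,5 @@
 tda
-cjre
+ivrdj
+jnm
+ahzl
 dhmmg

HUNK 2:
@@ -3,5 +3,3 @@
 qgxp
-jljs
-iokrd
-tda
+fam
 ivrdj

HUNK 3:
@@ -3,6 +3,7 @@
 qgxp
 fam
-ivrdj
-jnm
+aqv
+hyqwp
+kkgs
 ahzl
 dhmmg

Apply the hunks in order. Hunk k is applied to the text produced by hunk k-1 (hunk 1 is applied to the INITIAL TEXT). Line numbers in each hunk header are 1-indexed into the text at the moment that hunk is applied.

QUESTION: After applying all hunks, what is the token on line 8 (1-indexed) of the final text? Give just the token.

Answer: ahzl

Derivation:
Hunk 1: at line 6 remove [cjre] add [ivrdj,jnm,ahzl] -> 10 lines: gzu olyuw qgxp jljs iokrd tda ivrdj jnm ahzl dhmmg
Hunk 2: at line 3 remove [jljs,iokrd,tda] add [fam] -> 8 lines: gzu olyuw qgxp fam ivrdj jnm ahzl dhmmg
Hunk 3: at line 3 remove [ivrdj,jnm] add [aqv,hyqwp,kkgs] -> 9 lines: gzu olyuw qgxp fam aqv hyqwp kkgs ahzl dhmmg
Final line 8: ahzl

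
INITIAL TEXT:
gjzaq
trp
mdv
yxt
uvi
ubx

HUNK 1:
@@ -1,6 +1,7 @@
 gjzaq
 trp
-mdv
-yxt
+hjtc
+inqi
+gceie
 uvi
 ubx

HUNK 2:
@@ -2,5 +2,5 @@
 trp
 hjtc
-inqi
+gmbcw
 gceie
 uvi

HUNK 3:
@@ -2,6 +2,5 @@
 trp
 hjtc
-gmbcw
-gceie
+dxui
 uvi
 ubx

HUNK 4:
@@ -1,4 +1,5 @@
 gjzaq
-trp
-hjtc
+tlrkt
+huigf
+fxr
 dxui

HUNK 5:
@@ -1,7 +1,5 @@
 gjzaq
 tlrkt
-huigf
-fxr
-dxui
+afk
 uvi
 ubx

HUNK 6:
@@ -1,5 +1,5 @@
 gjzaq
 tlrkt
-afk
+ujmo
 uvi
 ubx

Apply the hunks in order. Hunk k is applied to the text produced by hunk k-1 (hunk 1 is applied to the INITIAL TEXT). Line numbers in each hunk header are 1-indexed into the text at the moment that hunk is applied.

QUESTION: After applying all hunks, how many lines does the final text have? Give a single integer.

Answer: 5

Derivation:
Hunk 1: at line 1 remove [mdv,yxt] add [hjtc,inqi,gceie] -> 7 lines: gjzaq trp hjtc inqi gceie uvi ubx
Hunk 2: at line 2 remove [inqi] add [gmbcw] -> 7 lines: gjzaq trp hjtc gmbcw gceie uvi ubx
Hunk 3: at line 2 remove [gmbcw,gceie] add [dxui] -> 6 lines: gjzaq trp hjtc dxui uvi ubx
Hunk 4: at line 1 remove [trp,hjtc] add [tlrkt,huigf,fxr] -> 7 lines: gjzaq tlrkt huigf fxr dxui uvi ubx
Hunk 5: at line 1 remove [huigf,fxr,dxui] add [afk] -> 5 lines: gjzaq tlrkt afk uvi ubx
Hunk 6: at line 1 remove [afk] add [ujmo] -> 5 lines: gjzaq tlrkt ujmo uvi ubx
Final line count: 5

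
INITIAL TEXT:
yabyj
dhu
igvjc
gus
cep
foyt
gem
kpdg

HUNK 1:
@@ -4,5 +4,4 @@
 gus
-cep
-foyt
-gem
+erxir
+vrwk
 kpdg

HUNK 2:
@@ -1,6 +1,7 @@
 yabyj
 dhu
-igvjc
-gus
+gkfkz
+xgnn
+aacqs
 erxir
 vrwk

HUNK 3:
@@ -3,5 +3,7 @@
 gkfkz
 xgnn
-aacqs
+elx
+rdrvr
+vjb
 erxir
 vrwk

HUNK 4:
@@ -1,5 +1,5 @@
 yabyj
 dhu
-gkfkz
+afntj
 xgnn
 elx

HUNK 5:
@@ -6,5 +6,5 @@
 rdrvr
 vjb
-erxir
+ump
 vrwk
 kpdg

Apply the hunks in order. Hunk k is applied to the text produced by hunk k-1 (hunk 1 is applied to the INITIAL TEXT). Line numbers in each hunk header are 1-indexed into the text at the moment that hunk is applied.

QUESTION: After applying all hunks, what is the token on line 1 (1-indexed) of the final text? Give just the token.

Hunk 1: at line 4 remove [cep,foyt,gem] add [erxir,vrwk] -> 7 lines: yabyj dhu igvjc gus erxir vrwk kpdg
Hunk 2: at line 1 remove [igvjc,gus] add [gkfkz,xgnn,aacqs] -> 8 lines: yabyj dhu gkfkz xgnn aacqs erxir vrwk kpdg
Hunk 3: at line 3 remove [aacqs] add [elx,rdrvr,vjb] -> 10 lines: yabyj dhu gkfkz xgnn elx rdrvr vjb erxir vrwk kpdg
Hunk 4: at line 1 remove [gkfkz] add [afntj] -> 10 lines: yabyj dhu afntj xgnn elx rdrvr vjb erxir vrwk kpdg
Hunk 5: at line 6 remove [erxir] add [ump] -> 10 lines: yabyj dhu afntj xgnn elx rdrvr vjb ump vrwk kpdg
Final line 1: yabyj

Answer: yabyj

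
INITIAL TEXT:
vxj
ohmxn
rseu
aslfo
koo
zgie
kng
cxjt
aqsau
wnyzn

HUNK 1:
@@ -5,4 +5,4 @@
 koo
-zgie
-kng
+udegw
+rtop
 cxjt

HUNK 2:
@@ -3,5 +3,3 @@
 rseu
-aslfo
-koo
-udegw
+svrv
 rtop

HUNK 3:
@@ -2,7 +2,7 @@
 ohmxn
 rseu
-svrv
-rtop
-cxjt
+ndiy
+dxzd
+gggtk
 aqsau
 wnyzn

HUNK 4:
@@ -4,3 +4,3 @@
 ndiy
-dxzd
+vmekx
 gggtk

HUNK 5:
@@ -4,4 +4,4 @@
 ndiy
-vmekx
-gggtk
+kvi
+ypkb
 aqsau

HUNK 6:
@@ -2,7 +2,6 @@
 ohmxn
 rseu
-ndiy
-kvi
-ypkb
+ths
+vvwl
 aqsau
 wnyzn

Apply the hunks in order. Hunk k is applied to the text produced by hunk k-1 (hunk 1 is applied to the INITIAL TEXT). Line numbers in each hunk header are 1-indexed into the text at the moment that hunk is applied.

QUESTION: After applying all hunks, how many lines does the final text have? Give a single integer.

Hunk 1: at line 5 remove [zgie,kng] add [udegw,rtop] -> 10 lines: vxj ohmxn rseu aslfo koo udegw rtop cxjt aqsau wnyzn
Hunk 2: at line 3 remove [aslfo,koo,udegw] add [svrv] -> 8 lines: vxj ohmxn rseu svrv rtop cxjt aqsau wnyzn
Hunk 3: at line 2 remove [svrv,rtop,cxjt] add [ndiy,dxzd,gggtk] -> 8 lines: vxj ohmxn rseu ndiy dxzd gggtk aqsau wnyzn
Hunk 4: at line 4 remove [dxzd] add [vmekx] -> 8 lines: vxj ohmxn rseu ndiy vmekx gggtk aqsau wnyzn
Hunk 5: at line 4 remove [vmekx,gggtk] add [kvi,ypkb] -> 8 lines: vxj ohmxn rseu ndiy kvi ypkb aqsau wnyzn
Hunk 6: at line 2 remove [ndiy,kvi,ypkb] add [ths,vvwl] -> 7 lines: vxj ohmxn rseu ths vvwl aqsau wnyzn
Final line count: 7

Answer: 7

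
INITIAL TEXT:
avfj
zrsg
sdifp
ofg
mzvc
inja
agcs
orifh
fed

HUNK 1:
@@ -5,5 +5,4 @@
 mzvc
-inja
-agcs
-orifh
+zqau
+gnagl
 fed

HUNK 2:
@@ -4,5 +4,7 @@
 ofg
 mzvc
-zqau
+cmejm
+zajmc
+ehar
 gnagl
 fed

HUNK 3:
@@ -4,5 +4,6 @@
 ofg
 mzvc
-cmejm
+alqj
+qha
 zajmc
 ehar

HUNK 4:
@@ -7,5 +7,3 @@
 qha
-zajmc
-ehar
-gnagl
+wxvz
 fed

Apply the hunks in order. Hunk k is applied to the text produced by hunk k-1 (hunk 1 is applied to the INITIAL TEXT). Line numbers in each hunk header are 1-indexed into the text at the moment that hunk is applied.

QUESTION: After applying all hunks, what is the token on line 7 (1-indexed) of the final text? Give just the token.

Hunk 1: at line 5 remove [inja,agcs,orifh] add [zqau,gnagl] -> 8 lines: avfj zrsg sdifp ofg mzvc zqau gnagl fed
Hunk 2: at line 4 remove [zqau] add [cmejm,zajmc,ehar] -> 10 lines: avfj zrsg sdifp ofg mzvc cmejm zajmc ehar gnagl fed
Hunk 3: at line 4 remove [cmejm] add [alqj,qha] -> 11 lines: avfj zrsg sdifp ofg mzvc alqj qha zajmc ehar gnagl fed
Hunk 4: at line 7 remove [zajmc,ehar,gnagl] add [wxvz] -> 9 lines: avfj zrsg sdifp ofg mzvc alqj qha wxvz fed
Final line 7: qha

Answer: qha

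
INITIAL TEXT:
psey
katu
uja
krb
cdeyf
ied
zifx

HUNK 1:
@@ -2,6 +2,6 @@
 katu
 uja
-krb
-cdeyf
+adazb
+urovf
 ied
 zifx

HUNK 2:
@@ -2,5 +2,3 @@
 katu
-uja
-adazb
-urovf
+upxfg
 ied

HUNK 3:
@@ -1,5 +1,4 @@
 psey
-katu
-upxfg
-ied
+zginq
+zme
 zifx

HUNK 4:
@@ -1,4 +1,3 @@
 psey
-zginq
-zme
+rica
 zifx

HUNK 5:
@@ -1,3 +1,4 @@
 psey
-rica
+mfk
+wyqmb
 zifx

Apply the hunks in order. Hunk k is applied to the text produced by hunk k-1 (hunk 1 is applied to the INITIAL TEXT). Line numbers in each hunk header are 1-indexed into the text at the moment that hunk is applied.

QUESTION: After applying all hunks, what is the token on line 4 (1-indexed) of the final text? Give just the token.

Answer: zifx

Derivation:
Hunk 1: at line 2 remove [krb,cdeyf] add [adazb,urovf] -> 7 lines: psey katu uja adazb urovf ied zifx
Hunk 2: at line 2 remove [uja,adazb,urovf] add [upxfg] -> 5 lines: psey katu upxfg ied zifx
Hunk 3: at line 1 remove [katu,upxfg,ied] add [zginq,zme] -> 4 lines: psey zginq zme zifx
Hunk 4: at line 1 remove [zginq,zme] add [rica] -> 3 lines: psey rica zifx
Hunk 5: at line 1 remove [rica] add [mfk,wyqmb] -> 4 lines: psey mfk wyqmb zifx
Final line 4: zifx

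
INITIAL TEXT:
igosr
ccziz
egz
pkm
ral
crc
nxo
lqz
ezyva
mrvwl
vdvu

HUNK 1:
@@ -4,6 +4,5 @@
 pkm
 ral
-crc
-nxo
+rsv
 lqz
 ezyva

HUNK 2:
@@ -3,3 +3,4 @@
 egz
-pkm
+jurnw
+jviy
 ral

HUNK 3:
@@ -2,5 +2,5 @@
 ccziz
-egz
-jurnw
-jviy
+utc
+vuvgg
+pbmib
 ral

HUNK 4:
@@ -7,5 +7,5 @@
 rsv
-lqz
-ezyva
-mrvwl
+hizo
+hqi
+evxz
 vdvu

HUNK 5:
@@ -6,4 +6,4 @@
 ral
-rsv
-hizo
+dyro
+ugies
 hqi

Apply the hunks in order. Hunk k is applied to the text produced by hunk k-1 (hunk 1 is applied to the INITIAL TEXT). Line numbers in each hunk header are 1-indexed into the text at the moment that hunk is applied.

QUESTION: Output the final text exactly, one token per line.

Answer: igosr
ccziz
utc
vuvgg
pbmib
ral
dyro
ugies
hqi
evxz
vdvu

Derivation:
Hunk 1: at line 4 remove [crc,nxo] add [rsv] -> 10 lines: igosr ccziz egz pkm ral rsv lqz ezyva mrvwl vdvu
Hunk 2: at line 3 remove [pkm] add [jurnw,jviy] -> 11 lines: igosr ccziz egz jurnw jviy ral rsv lqz ezyva mrvwl vdvu
Hunk 3: at line 2 remove [egz,jurnw,jviy] add [utc,vuvgg,pbmib] -> 11 lines: igosr ccziz utc vuvgg pbmib ral rsv lqz ezyva mrvwl vdvu
Hunk 4: at line 7 remove [lqz,ezyva,mrvwl] add [hizo,hqi,evxz] -> 11 lines: igosr ccziz utc vuvgg pbmib ral rsv hizo hqi evxz vdvu
Hunk 5: at line 6 remove [rsv,hizo] add [dyro,ugies] -> 11 lines: igosr ccziz utc vuvgg pbmib ral dyro ugies hqi evxz vdvu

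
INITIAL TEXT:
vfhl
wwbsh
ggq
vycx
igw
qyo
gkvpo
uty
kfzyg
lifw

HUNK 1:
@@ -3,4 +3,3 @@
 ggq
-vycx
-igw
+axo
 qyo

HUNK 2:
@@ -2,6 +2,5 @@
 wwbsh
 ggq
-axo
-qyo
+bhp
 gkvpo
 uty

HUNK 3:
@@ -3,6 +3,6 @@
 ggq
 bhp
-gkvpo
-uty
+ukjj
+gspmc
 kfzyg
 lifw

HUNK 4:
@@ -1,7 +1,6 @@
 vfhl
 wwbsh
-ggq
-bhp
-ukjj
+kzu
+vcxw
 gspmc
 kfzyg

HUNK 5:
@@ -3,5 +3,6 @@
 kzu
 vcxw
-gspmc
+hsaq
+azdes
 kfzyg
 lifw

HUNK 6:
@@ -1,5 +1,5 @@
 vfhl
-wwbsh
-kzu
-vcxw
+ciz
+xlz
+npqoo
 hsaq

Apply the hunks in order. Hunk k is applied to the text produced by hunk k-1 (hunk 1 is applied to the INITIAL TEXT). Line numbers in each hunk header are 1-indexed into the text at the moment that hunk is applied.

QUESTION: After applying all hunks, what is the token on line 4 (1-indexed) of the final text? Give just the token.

Hunk 1: at line 3 remove [vycx,igw] add [axo] -> 9 lines: vfhl wwbsh ggq axo qyo gkvpo uty kfzyg lifw
Hunk 2: at line 2 remove [axo,qyo] add [bhp] -> 8 lines: vfhl wwbsh ggq bhp gkvpo uty kfzyg lifw
Hunk 3: at line 3 remove [gkvpo,uty] add [ukjj,gspmc] -> 8 lines: vfhl wwbsh ggq bhp ukjj gspmc kfzyg lifw
Hunk 4: at line 1 remove [ggq,bhp,ukjj] add [kzu,vcxw] -> 7 lines: vfhl wwbsh kzu vcxw gspmc kfzyg lifw
Hunk 5: at line 3 remove [gspmc] add [hsaq,azdes] -> 8 lines: vfhl wwbsh kzu vcxw hsaq azdes kfzyg lifw
Hunk 6: at line 1 remove [wwbsh,kzu,vcxw] add [ciz,xlz,npqoo] -> 8 lines: vfhl ciz xlz npqoo hsaq azdes kfzyg lifw
Final line 4: npqoo

Answer: npqoo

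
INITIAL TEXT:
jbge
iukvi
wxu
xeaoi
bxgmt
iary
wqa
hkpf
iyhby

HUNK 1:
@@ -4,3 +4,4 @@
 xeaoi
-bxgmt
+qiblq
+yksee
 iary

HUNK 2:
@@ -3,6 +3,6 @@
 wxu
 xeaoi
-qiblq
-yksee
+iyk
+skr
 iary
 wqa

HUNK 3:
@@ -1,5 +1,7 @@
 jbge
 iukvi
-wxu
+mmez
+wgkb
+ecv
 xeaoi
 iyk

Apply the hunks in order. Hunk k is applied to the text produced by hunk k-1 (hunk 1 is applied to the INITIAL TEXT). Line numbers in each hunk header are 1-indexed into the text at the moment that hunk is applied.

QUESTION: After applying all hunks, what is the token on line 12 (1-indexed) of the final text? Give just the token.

Answer: iyhby

Derivation:
Hunk 1: at line 4 remove [bxgmt] add [qiblq,yksee] -> 10 lines: jbge iukvi wxu xeaoi qiblq yksee iary wqa hkpf iyhby
Hunk 2: at line 3 remove [qiblq,yksee] add [iyk,skr] -> 10 lines: jbge iukvi wxu xeaoi iyk skr iary wqa hkpf iyhby
Hunk 3: at line 1 remove [wxu] add [mmez,wgkb,ecv] -> 12 lines: jbge iukvi mmez wgkb ecv xeaoi iyk skr iary wqa hkpf iyhby
Final line 12: iyhby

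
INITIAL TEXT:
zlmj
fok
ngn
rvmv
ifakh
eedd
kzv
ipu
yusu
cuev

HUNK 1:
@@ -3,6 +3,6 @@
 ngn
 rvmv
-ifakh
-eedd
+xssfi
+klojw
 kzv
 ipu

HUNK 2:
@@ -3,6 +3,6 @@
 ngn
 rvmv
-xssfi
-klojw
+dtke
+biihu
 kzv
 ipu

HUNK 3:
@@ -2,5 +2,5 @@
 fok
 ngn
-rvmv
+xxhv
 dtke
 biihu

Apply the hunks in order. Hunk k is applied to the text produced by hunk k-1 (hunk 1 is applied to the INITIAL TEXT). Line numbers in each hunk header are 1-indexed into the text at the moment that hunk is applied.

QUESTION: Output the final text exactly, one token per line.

Answer: zlmj
fok
ngn
xxhv
dtke
biihu
kzv
ipu
yusu
cuev

Derivation:
Hunk 1: at line 3 remove [ifakh,eedd] add [xssfi,klojw] -> 10 lines: zlmj fok ngn rvmv xssfi klojw kzv ipu yusu cuev
Hunk 2: at line 3 remove [xssfi,klojw] add [dtke,biihu] -> 10 lines: zlmj fok ngn rvmv dtke biihu kzv ipu yusu cuev
Hunk 3: at line 2 remove [rvmv] add [xxhv] -> 10 lines: zlmj fok ngn xxhv dtke biihu kzv ipu yusu cuev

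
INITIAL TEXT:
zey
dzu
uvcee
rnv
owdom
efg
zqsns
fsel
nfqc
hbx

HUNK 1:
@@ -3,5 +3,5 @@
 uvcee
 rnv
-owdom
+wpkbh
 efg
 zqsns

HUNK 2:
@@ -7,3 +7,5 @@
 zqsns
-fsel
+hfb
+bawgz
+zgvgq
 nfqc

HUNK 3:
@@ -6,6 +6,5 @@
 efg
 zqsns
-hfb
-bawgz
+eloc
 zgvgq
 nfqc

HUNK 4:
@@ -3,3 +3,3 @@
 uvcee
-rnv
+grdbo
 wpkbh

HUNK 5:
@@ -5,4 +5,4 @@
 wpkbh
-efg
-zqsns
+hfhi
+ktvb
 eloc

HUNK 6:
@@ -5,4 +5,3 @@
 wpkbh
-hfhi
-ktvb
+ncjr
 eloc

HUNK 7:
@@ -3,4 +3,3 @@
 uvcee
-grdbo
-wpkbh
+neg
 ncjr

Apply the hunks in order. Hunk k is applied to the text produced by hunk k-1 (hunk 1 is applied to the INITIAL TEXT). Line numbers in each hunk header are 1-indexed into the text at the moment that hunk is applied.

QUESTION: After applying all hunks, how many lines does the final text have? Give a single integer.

Answer: 9

Derivation:
Hunk 1: at line 3 remove [owdom] add [wpkbh] -> 10 lines: zey dzu uvcee rnv wpkbh efg zqsns fsel nfqc hbx
Hunk 2: at line 7 remove [fsel] add [hfb,bawgz,zgvgq] -> 12 lines: zey dzu uvcee rnv wpkbh efg zqsns hfb bawgz zgvgq nfqc hbx
Hunk 3: at line 6 remove [hfb,bawgz] add [eloc] -> 11 lines: zey dzu uvcee rnv wpkbh efg zqsns eloc zgvgq nfqc hbx
Hunk 4: at line 3 remove [rnv] add [grdbo] -> 11 lines: zey dzu uvcee grdbo wpkbh efg zqsns eloc zgvgq nfqc hbx
Hunk 5: at line 5 remove [efg,zqsns] add [hfhi,ktvb] -> 11 lines: zey dzu uvcee grdbo wpkbh hfhi ktvb eloc zgvgq nfqc hbx
Hunk 6: at line 5 remove [hfhi,ktvb] add [ncjr] -> 10 lines: zey dzu uvcee grdbo wpkbh ncjr eloc zgvgq nfqc hbx
Hunk 7: at line 3 remove [grdbo,wpkbh] add [neg] -> 9 lines: zey dzu uvcee neg ncjr eloc zgvgq nfqc hbx
Final line count: 9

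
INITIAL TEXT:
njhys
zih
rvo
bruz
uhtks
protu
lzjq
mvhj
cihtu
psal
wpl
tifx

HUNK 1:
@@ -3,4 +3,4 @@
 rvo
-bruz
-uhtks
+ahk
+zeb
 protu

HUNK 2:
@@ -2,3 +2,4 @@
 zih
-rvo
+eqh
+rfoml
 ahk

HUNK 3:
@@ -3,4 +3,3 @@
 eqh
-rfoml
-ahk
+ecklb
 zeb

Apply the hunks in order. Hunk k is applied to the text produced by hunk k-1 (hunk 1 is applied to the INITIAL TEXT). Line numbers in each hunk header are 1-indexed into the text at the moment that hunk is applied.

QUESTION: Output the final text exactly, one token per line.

Hunk 1: at line 3 remove [bruz,uhtks] add [ahk,zeb] -> 12 lines: njhys zih rvo ahk zeb protu lzjq mvhj cihtu psal wpl tifx
Hunk 2: at line 2 remove [rvo] add [eqh,rfoml] -> 13 lines: njhys zih eqh rfoml ahk zeb protu lzjq mvhj cihtu psal wpl tifx
Hunk 3: at line 3 remove [rfoml,ahk] add [ecklb] -> 12 lines: njhys zih eqh ecklb zeb protu lzjq mvhj cihtu psal wpl tifx

Answer: njhys
zih
eqh
ecklb
zeb
protu
lzjq
mvhj
cihtu
psal
wpl
tifx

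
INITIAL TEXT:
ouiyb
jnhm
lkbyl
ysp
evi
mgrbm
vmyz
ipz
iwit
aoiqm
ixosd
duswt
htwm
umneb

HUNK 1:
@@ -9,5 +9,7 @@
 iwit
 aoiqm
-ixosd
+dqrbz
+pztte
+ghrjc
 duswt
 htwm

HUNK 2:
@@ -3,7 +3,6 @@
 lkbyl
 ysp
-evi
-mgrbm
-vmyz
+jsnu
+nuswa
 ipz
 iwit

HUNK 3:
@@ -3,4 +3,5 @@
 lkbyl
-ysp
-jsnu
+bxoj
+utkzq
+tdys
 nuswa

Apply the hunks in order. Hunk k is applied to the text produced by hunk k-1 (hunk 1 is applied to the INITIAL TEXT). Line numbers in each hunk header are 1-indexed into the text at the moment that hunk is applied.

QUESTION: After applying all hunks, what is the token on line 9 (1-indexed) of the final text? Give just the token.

Answer: iwit

Derivation:
Hunk 1: at line 9 remove [ixosd] add [dqrbz,pztte,ghrjc] -> 16 lines: ouiyb jnhm lkbyl ysp evi mgrbm vmyz ipz iwit aoiqm dqrbz pztte ghrjc duswt htwm umneb
Hunk 2: at line 3 remove [evi,mgrbm,vmyz] add [jsnu,nuswa] -> 15 lines: ouiyb jnhm lkbyl ysp jsnu nuswa ipz iwit aoiqm dqrbz pztte ghrjc duswt htwm umneb
Hunk 3: at line 3 remove [ysp,jsnu] add [bxoj,utkzq,tdys] -> 16 lines: ouiyb jnhm lkbyl bxoj utkzq tdys nuswa ipz iwit aoiqm dqrbz pztte ghrjc duswt htwm umneb
Final line 9: iwit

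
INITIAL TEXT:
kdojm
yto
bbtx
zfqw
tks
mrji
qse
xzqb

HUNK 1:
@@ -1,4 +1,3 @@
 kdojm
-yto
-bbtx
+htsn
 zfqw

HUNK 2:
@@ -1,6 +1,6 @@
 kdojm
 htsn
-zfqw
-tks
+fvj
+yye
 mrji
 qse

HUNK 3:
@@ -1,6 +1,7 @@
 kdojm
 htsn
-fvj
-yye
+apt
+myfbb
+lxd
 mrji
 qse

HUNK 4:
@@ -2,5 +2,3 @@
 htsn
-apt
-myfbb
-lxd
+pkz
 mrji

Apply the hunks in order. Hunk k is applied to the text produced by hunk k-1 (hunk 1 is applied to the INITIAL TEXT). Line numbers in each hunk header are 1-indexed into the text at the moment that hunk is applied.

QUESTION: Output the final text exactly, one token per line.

Hunk 1: at line 1 remove [yto,bbtx] add [htsn] -> 7 lines: kdojm htsn zfqw tks mrji qse xzqb
Hunk 2: at line 1 remove [zfqw,tks] add [fvj,yye] -> 7 lines: kdojm htsn fvj yye mrji qse xzqb
Hunk 3: at line 1 remove [fvj,yye] add [apt,myfbb,lxd] -> 8 lines: kdojm htsn apt myfbb lxd mrji qse xzqb
Hunk 4: at line 2 remove [apt,myfbb,lxd] add [pkz] -> 6 lines: kdojm htsn pkz mrji qse xzqb

Answer: kdojm
htsn
pkz
mrji
qse
xzqb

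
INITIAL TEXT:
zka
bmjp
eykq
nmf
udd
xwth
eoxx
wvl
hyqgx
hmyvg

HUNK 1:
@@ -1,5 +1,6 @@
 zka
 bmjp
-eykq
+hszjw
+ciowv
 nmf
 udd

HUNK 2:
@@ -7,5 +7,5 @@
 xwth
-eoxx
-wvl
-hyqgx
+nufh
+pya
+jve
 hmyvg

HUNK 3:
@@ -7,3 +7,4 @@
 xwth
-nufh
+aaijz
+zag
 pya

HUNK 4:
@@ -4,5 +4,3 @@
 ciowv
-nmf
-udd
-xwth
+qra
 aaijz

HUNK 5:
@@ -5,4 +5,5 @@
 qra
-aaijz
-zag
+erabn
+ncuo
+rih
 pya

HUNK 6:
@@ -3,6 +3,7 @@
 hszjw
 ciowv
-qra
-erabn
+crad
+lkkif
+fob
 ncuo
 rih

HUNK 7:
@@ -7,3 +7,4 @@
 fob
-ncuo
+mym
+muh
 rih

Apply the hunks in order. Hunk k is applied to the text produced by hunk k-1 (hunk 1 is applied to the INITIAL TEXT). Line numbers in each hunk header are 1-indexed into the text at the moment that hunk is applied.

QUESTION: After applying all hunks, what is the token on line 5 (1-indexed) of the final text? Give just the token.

Answer: crad

Derivation:
Hunk 1: at line 1 remove [eykq] add [hszjw,ciowv] -> 11 lines: zka bmjp hszjw ciowv nmf udd xwth eoxx wvl hyqgx hmyvg
Hunk 2: at line 7 remove [eoxx,wvl,hyqgx] add [nufh,pya,jve] -> 11 lines: zka bmjp hszjw ciowv nmf udd xwth nufh pya jve hmyvg
Hunk 3: at line 7 remove [nufh] add [aaijz,zag] -> 12 lines: zka bmjp hszjw ciowv nmf udd xwth aaijz zag pya jve hmyvg
Hunk 4: at line 4 remove [nmf,udd,xwth] add [qra] -> 10 lines: zka bmjp hszjw ciowv qra aaijz zag pya jve hmyvg
Hunk 5: at line 5 remove [aaijz,zag] add [erabn,ncuo,rih] -> 11 lines: zka bmjp hszjw ciowv qra erabn ncuo rih pya jve hmyvg
Hunk 6: at line 3 remove [qra,erabn] add [crad,lkkif,fob] -> 12 lines: zka bmjp hszjw ciowv crad lkkif fob ncuo rih pya jve hmyvg
Hunk 7: at line 7 remove [ncuo] add [mym,muh] -> 13 lines: zka bmjp hszjw ciowv crad lkkif fob mym muh rih pya jve hmyvg
Final line 5: crad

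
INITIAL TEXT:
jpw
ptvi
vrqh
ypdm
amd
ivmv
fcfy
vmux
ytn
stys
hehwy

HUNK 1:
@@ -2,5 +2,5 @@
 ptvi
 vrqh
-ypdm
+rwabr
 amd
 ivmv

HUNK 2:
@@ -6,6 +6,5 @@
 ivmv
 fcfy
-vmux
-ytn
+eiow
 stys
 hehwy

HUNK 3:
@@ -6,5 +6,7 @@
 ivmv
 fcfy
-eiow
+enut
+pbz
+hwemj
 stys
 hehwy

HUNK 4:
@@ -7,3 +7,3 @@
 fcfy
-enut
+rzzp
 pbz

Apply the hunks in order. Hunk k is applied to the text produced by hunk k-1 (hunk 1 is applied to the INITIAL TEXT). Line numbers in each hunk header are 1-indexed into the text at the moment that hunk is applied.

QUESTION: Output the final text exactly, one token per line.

Hunk 1: at line 2 remove [ypdm] add [rwabr] -> 11 lines: jpw ptvi vrqh rwabr amd ivmv fcfy vmux ytn stys hehwy
Hunk 2: at line 6 remove [vmux,ytn] add [eiow] -> 10 lines: jpw ptvi vrqh rwabr amd ivmv fcfy eiow stys hehwy
Hunk 3: at line 6 remove [eiow] add [enut,pbz,hwemj] -> 12 lines: jpw ptvi vrqh rwabr amd ivmv fcfy enut pbz hwemj stys hehwy
Hunk 4: at line 7 remove [enut] add [rzzp] -> 12 lines: jpw ptvi vrqh rwabr amd ivmv fcfy rzzp pbz hwemj stys hehwy

Answer: jpw
ptvi
vrqh
rwabr
amd
ivmv
fcfy
rzzp
pbz
hwemj
stys
hehwy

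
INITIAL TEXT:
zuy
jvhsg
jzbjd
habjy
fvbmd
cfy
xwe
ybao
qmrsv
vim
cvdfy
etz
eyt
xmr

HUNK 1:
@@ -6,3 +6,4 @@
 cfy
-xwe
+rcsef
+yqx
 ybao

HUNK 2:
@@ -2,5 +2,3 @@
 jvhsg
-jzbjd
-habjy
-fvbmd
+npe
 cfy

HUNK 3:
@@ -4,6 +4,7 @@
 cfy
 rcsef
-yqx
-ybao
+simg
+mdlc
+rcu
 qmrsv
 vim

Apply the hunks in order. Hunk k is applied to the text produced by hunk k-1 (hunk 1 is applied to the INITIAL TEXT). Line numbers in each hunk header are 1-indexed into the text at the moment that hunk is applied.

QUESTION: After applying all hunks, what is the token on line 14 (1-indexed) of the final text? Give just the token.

Hunk 1: at line 6 remove [xwe] add [rcsef,yqx] -> 15 lines: zuy jvhsg jzbjd habjy fvbmd cfy rcsef yqx ybao qmrsv vim cvdfy etz eyt xmr
Hunk 2: at line 2 remove [jzbjd,habjy,fvbmd] add [npe] -> 13 lines: zuy jvhsg npe cfy rcsef yqx ybao qmrsv vim cvdfy etz eyt xmr
Hunk 3: at line 4 remove [yqx,ybao] add [simg,mdlc,rcu] -> 14 lines: zuy jvhsg npe cfy rcsef simg mdlc rcu qmrsv vim cvdfy etz eyt xmr
Final line 14: xmr

Answer: xmr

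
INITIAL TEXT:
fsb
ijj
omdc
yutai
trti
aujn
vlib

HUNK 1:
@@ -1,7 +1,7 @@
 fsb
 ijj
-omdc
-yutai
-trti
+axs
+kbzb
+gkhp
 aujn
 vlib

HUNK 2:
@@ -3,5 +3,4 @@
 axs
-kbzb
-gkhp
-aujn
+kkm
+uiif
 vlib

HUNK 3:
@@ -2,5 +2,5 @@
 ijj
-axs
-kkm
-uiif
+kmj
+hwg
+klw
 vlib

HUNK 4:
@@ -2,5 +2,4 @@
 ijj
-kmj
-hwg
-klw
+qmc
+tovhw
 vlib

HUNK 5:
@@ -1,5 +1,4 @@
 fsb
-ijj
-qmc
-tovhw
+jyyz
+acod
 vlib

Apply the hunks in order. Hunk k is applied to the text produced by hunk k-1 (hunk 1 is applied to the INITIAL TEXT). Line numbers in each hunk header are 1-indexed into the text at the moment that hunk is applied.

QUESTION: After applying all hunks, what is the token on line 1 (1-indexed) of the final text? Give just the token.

Answer: fsb

Derivation:
Hunk 1: at line 1 remove [omdc,yutai,trti] add [axs,kbzb,gkhp] -> 7 lines: fsb ijj axs kbzb gkhp aujn vlib
Hunk 2: at line 3 remove [kbzb,gkhp,aujn] add [kkm,uiif] -> 6 lines: fsb ijj axs kkm uiif vlib
Hunk 3: at line 2 remove [axs,kkm,uiif] add [kmj,hwg,klw] -> 6 lines: fsb ijj kmj hwg klw vlib
Hunk 4: at line 2 remove [kmj,hwg,klw] add [qmc,tovhw] -> 5 lines: fsb ijj qmc tovhw vlib
Hunk 5: at line 1 remove [ijj,qmc,tovhw] add [jyyz,acod] -> 4 lines: fsb jyyz acod vlib
Final line 1: fsb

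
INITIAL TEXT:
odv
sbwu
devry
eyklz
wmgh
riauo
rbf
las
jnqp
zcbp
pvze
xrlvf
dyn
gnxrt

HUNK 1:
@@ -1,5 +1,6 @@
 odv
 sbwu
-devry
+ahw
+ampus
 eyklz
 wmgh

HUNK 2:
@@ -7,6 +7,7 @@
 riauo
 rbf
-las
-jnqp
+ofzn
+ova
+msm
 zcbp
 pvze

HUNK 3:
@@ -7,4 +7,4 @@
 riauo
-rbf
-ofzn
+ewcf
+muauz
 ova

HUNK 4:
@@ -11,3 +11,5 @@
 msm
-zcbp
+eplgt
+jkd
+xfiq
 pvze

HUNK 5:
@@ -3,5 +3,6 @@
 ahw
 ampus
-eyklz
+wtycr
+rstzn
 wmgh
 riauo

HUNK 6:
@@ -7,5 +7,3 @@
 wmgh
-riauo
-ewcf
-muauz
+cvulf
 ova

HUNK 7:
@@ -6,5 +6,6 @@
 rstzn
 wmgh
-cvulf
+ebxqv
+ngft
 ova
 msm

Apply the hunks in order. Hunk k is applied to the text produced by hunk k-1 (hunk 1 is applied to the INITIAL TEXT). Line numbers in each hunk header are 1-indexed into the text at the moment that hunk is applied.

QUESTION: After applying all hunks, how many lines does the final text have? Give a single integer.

Answer: 18

Derivation:
Hunk 1: at line 1 remove [devry] add [ahw,ampus] -> 15 lines: odv sbwu ahw ampus eyklz wmgh riauo rbf las jnqp zcbp pvze xrlvf dyn gnxrt
Hunk 2: at line 7 remove [las,jnqp] add [ofzn,ova,msm] -> 16 lines: odv sbwu ahw ampus eyklz wmgh riauo rbf ofzn ova msm zcbp pvze xrlvf dyn gnxrt
Hunk 3: at line 7 remove [rbf,ofzn] add [ewcf,muauz] -> 16 lines: odv sbwu ahw ampus eyklz wmgh riauo ewcf muauz ova msm zcbp pvze xrlvf dyn gnxrt
Hunk 4: at line 11 remove [zcbp] add [eplgt,jkd,xfiq] -> 18 lines: odv sbwu ahw ampus eyklz wmgh riauo ewcf muauz ova msm eplgt jkd xfiq pvze xrlvf dyn gnxrt
Hunk 5: at line 3 remove [eyklz] add [wtycr,rstzn] -> 19 lines: odv sbwu ahw ampus wtycr rstzn wmgh riauo ewcf muauz ova msm eplgt jkd xfiq pvze xrlvf dyn gnxrt
Hunk 6: at line 7 remove [riauo,ewcf,muauz] add [cvulf] -> 17 lines: odv sbwu ahw ampus wtycr rstzn wmgh cvulf ova msm eplgt jkd xfiq pvze xrlvf dyn gnxrt
Hunk 7: at line 6 remove [cvulf] add [ebxqv,ngft] -> 18 lines: odv sbwu ahw ampus wtycr rstzn wmgh ebxqv ngft ova msm eplgt jkd xfiq pvze xrlvf dyn gnxrt
Final line count: 18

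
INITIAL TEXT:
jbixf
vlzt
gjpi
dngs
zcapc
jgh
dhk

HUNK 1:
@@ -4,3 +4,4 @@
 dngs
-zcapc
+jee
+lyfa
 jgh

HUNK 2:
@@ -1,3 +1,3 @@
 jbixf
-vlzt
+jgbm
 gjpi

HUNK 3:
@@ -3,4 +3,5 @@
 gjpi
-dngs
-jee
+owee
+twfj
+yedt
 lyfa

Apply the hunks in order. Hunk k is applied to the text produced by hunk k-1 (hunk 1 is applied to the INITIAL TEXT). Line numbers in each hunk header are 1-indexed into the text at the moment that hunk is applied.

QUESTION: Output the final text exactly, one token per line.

Hunk 1: at line 4 remove [zcapc] add [jee,lyfa] -> 8 lines: jbixf vlzt gjpi dngs jee lyfa jgh dhk
Hunk 2: at line 1 remove [vlzt] add [jgbm] -> 8 lines: jbixf jgbm gjpi dngs jee lyfa jgh dhk
Hunk 3: at line 3 remove [dngs,jee] add [owee,twfj,yedt] -> 9 lines: jbixf jgbm gjpi owee twfj yedt lyfa jgh dhk

Answer: jbixf
jgbm
gjpi
owee
twfj
yedt
lyfa
jgh
dhk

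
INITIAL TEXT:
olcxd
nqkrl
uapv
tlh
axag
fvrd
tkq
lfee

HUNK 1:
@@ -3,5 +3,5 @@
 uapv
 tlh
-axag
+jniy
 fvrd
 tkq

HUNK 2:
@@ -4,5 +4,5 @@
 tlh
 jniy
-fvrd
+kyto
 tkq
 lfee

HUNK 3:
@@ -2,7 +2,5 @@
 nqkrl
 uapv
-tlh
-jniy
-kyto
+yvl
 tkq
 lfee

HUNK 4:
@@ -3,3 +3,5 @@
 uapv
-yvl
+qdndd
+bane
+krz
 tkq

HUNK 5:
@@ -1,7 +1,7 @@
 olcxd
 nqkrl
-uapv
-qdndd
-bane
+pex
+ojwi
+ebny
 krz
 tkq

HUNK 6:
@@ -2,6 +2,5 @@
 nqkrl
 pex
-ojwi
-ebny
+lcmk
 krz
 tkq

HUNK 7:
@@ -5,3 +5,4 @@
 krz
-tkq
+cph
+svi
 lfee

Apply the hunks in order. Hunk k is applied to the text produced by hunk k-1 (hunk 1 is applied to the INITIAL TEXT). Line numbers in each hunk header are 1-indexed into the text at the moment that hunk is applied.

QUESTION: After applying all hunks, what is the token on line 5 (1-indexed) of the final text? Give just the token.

Hunk 1: at line 3 remove [axag] add [jniy] -> 8 lines: olcxd nqkrl uapv tlh jniy fvrd tkq lfee
Hunk 2: at line 4 remove [fvrd] add [kyto] -> 8 lines: olcxd nqkrl uapv tlh jniy kyto tkq lfee
Hunk 3: at line 2 remove [tlh,jniy,kyto] add [yvl] -> 6 lines: olcxd nqkrl uapv yvl tkq lfee
Hunk 4: at line 3 remove [yvl] add [qdndd,bane,krz] -> 8 lines: olcxd nqkrl uapv qdndd bane krz tkq lfee
Hunk 5: at line 1 remove [uapv,qdndd,bane] add [pex,ojwi,ebny] -> 8 lines: olcxd nqkrl pex ojwi ebny krz tkq lfee
Hunk 6: at line 2 remove [ojwi,ebny] add [lcmk] -> 7 lines: olcxd nqkrl pex lcmk krz tkq lfee
Hunk 7: at line 5 remove [tkq] add [cph,svi] -> 8 lines: olcxd nqkrl pex lcmk krz cph svi lfee
Final line 5: krz

Answer: krz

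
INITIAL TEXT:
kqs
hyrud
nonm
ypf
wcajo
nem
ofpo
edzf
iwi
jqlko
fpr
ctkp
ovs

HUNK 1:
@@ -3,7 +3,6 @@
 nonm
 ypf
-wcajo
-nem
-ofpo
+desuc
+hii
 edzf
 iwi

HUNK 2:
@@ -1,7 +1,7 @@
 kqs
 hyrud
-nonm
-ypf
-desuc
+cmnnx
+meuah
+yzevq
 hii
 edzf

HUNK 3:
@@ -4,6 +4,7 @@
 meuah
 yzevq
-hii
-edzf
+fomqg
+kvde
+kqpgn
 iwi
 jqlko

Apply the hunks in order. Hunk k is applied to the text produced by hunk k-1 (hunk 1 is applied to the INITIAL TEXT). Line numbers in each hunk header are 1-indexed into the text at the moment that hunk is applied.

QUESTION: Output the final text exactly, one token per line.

Hunk 1: at line 3 remove [wcajo,nem,ofpo] add [desuc,hii] -> 12 lines: kqs hyrud nonm ypf desuc hii edzf iwi jqlko fpr ctkp ovs
Hunk 2: at line 1 remove [nonm,ypf,desuc] add [cmnnx,meuah,yzevq] -> 12 lines: kqs hyrud cmnnx meuah yzevq hii edzf iwi jqlko fpr ctkp ovs
Hunk 3: at line 4 remove [hii,edzf] add [fomqg,kvde,kqpgn] -> 13 lines: kqs hyrud cmnnx meuah yzevq fomqg kvde kqpgn iwi jqlko fpr ctkp ovs

Answer: kqs
hyrud
cmnnx
meuah
yzevq
fomqg
kvde
kqpgn
iwi
jqlko
fpr
ctkp
ovs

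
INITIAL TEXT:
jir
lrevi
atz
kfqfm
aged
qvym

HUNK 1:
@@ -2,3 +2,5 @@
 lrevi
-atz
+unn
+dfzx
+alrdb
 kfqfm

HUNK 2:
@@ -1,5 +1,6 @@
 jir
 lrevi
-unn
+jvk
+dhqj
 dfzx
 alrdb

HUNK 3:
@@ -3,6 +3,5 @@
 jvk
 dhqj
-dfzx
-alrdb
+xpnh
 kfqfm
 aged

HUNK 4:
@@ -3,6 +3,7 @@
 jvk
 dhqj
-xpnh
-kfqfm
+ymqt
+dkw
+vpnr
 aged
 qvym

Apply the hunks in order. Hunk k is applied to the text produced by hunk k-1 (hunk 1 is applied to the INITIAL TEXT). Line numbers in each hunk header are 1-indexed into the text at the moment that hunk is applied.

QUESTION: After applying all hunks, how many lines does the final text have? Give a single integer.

Answer: 9

Derivation:
Hunk 1: at line 2 remove [atz] add [unn,dfzx,alrdb] -> 8 lines: jir lrevi unn dfzx alrdb kfqfm aged qvym
Hunk 2: at line 1 remove [unn] add [jvk,dhqj] -> 9 lines: jir lrevi jvk dhqj dfzx alrdb kfqfm aged qvym
Hunk 3: at line 3 remove [dfzx,alrdb] add [xpnh] -> 8 lines: jir lrevi jvk dhqj xpnh kfqfm aged qvym
Hunk 4: at line 3 remove [xpnh,kfqfm] add [ymqt,dkw,vpnr] -> 9 lines: jir lrevi jvk dhqj ymqt dkw vpnr aged qvym
Final line count: 9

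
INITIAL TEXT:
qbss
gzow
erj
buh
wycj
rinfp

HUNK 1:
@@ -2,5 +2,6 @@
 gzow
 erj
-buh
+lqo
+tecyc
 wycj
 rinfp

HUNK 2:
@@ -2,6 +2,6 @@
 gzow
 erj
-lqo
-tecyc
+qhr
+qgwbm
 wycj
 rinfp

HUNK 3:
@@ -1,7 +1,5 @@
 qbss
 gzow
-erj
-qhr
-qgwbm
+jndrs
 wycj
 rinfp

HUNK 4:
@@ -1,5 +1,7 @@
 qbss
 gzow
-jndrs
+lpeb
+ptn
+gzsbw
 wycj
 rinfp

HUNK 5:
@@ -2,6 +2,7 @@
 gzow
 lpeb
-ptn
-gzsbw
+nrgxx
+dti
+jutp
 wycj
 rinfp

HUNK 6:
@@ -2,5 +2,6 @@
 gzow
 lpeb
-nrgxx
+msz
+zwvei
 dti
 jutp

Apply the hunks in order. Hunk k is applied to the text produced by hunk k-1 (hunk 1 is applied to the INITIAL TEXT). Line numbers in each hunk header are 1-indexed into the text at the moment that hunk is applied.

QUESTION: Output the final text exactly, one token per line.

Answer: qbss
gzow
lpeb
msz
zwvei
dti
jutp
wycj
rinfp

Derivation:
Hunk 1: at line 2 remove [buh] add [lqo,tecyc] -> 7 lines: qbss gzow erj lqo tecyc wycj rinfp
Hunk 2: at line 2 remove [lqo,tecyc] add [qhr,qgwbm] -> 7 lines: qbss gzow erj qhr qgwbm wycj rinfp
Hunk 3: at line 1 remove [erj,qhr,qgwbm] add [jndrs] -> 5 lines: qbss gzow jndrs wycj rinfp
Hunk 4: at line 1 remove [jndrs] add [lpeb,ptn,gzsbw] -> 7 lines: qbss gzow lpeb ptn gzsbw wycj rinfp
Hunk 5: at line 2 remove [ptn,gzsbw] add [nrgxx,dti,jutp] -> 8 lines: qbss gzow lpeb nrgxx dti jutp wycj rinfp
Hunk 6: at line 2 remove [nrgxx] add [msz,zwvei] -> 9 lines: qbss gzow lpeb msz zwvei dti jutp wycj rinfp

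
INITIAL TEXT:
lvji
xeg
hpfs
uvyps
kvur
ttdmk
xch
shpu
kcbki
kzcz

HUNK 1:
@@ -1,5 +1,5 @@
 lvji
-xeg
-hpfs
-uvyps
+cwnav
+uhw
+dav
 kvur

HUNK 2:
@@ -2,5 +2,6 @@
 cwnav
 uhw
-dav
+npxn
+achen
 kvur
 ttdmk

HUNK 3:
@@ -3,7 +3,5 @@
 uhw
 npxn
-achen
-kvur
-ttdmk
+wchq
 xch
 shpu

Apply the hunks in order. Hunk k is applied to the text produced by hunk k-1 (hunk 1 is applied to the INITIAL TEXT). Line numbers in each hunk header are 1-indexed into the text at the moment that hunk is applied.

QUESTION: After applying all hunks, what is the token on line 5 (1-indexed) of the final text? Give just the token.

Hunk 1: at line 1 remove [xeg,hpfs,uvyps] add [cwnav,uhw,dav] -> 10 lines: lvji cwnav uhw dav kvur ttdmk xch shpu kcbki kzcz
Hunk 2: at line 2 remove [dav] add [npxn,achen] -> 11 lines: lvji cwnav uhw npxn achen kvur ttdmk xch shpu kcbki kzcz
Hunk 3: at line 3 remove [achen,kvur,ttdmk] add [wchq] -> 9 lines: lvji cwnav uhw npxn wchq xch shpu kcbki kzcz
Final line 5: wchq

Answer: wchq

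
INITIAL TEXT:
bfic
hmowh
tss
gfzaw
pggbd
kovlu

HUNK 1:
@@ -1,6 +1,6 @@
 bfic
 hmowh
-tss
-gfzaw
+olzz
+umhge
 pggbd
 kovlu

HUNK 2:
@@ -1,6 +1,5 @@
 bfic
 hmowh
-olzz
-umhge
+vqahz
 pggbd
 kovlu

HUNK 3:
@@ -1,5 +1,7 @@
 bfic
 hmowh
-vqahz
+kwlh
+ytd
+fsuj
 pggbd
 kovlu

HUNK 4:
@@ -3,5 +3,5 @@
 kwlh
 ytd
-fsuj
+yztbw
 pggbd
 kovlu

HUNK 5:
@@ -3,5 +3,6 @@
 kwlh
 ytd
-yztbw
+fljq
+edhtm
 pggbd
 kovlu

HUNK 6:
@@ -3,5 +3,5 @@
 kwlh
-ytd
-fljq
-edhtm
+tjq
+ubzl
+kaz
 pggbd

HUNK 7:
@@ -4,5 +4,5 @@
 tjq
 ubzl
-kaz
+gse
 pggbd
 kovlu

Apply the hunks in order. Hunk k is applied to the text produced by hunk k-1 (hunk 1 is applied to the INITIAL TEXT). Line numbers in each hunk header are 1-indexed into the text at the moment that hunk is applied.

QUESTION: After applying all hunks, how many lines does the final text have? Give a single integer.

Answer: 8

Derivation:
Hunk 1: at line 1 remove [tss,gfzaw] add [olzz,umhge] -> 6 lines: bfic hmowh olzz umhge pggbd kovlu
Hunk 2: at line 1 remove [olzz,umhge] add [vqahz] -> 5 lines: bfic hmowh vqahz pggbd kovlu
Hunk 3: at line 1 remove [vqahz] add [kwlh,ytd,fsuj] -> 7 lines: bfic hmowh kwlh ytd fsuj pggbd kovlu
Hunk 4: at line 3 remove [fsuj] add [yztbw] -> 7 lines: bfic hmowh kwlh ytd yztbw pggbd kovlu
Hunk 5: at line 3 remove [yztbw] add [fljq,edhtm] -> 8 lines: bfic hmowh kwlh ytd fljq edhtm pggbd kovlu
Hunk 6: at line 3 remove [ytd,fljq,edhtm] add [tjq,ubzl,kaz] -> 8 lines: bfic hmowh kwlh tjq ubzl kaz pggbd kovlu
Hunk 7: at line 4 remove [kaz] add [gse] -> 8 lines: bfic hmowh kwlh tjq ubzl gse pggbd kovlu
Final line count: 8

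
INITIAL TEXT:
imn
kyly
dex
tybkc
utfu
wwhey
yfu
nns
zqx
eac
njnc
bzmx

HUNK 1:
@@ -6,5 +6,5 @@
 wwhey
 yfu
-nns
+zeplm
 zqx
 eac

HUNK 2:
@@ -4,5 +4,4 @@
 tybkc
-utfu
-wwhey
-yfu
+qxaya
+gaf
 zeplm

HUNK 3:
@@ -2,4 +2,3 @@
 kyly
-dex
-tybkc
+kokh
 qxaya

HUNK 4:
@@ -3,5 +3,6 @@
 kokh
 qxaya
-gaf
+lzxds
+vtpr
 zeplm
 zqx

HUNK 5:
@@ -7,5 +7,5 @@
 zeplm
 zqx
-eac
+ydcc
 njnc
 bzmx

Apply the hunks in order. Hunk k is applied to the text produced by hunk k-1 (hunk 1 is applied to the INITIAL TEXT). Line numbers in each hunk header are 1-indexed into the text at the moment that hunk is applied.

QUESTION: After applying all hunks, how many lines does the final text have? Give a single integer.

Answer: 11

Derivation:
Hunk 1: at line 6 remove [nns] add [zeplm] -> 12 lines: imn kyly dex tybkc utfu wwhey yfu zeplm zqx eac njnc bzmx
Hunk 2: at line 4 remove [utfu,wwhey,yfu] add [qxaya,gaf] -> 11 lines: imn kyly dex tybkc qxaya gaf zeplm zqx eac njnc bzmx
Hunk 3: at line 2 remove [dex,tybkc] add [kokh] -> 10 lines: imn kyly kokh qxaya gaf zeplm zqx eac njnc bzmx
Hunk 4: at line 3 remove [gaf] add [lzxds,vtpr] -> 11 lines: imn kyly kokh qxaya lzxds vtpr zeplm zqx eac njnc bzmx
Hunk 5: at line 7 remove [eac] add [ydcc] -> 11 lines: imn kyly kokh qxaya lzxds vtpr zeplm zqx ydcc njnc bzmx
Final line count: 11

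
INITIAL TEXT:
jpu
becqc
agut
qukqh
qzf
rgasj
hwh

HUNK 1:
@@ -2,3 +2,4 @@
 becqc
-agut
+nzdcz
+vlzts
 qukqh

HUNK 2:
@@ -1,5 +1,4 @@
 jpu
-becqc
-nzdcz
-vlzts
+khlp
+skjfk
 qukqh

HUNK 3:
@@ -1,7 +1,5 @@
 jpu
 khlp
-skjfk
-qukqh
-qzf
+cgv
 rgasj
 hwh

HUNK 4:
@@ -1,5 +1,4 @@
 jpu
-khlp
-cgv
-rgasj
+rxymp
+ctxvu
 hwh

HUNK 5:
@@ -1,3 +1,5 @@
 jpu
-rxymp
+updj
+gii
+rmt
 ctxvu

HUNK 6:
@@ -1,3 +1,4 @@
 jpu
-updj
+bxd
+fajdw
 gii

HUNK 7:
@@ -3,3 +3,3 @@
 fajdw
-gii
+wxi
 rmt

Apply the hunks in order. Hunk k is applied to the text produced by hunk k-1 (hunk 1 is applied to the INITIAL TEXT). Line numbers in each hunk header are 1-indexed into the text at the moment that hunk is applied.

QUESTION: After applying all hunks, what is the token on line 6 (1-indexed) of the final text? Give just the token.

Hunk 1: at line 2 remove [agut] add [nzdcz,vlzts] -> 8 lines: jpu becqc nzdcz vlzts qukqh qzf rgasj hwh
Hunk 2: at line 1 remove [becqc,nzdcz,vlzts] add [khlp,skjfk] -> 7 lines: jpu khlp skjfk qukqh qzf rgasj hwh
Hunk 3: at line 1 remove [skjfk,qukqh,qzf] add [cgv] -> 5 lines: jpu khlp cgv rgasj hwh
Hunk 4: at line 1 remove [khlp,cgv,rgasj] add [rxymp,ctxvu] -> 4 lines: jpu rxymp ctxvu hwh
Hunk 5: at line 1 remove [rxymp] add [updj,gii,rmt] -> 6 lines: jpu updj gii rmt ctxvu hwh
Hunk 6: at line 1 remove [updj] add [bxd,fajdw] -> 7 lines: jpu bxd fajdw gii rmt ctxvu hwh
Hunk 7: at line 3 remove [gii] add [wxi] -> 7 lines: jpu bxd fajdw wxi rmt ctxvu hwh
Final line 6: ctxvu

Answer: ctxvu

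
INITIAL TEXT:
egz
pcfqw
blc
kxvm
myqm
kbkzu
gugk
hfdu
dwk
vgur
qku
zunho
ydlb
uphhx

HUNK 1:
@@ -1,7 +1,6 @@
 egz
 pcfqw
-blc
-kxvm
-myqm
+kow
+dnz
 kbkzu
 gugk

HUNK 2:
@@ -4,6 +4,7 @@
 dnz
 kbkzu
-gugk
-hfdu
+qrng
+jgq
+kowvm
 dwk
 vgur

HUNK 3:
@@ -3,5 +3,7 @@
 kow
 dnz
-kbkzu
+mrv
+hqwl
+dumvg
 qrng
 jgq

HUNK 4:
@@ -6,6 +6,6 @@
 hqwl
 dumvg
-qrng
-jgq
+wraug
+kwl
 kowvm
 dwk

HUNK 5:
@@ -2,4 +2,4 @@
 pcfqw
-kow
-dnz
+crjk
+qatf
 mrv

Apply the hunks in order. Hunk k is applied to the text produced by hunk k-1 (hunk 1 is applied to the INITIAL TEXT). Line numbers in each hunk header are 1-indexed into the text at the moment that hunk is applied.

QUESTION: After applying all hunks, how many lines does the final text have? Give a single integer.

Hunk 1: at line 1 remove [blc,kxvm,myqm] add [kow,dnz] -> 13 lines: egz pcfqw kow dnz kbkzu gugk hfdu dwk vgur qku zunho ydlb uphhx
Hunk 2: at line 4 remove [gugk,hfdu] add [qrng,jgq,kowvm] -> 14 lines: egz pcfqw kow dnz kbkzu qrng jgq kowvm dwk vgur qku zunho ydlb uphhx
Hunk 3: at line 3 remove [kbkzu] add [mrv,hqwl,dumvg] -> 16 lines: egz pcfqw kow dnz mrv hqwl dumvg qrng jgq kowvm dwk vgur qku zunho ydlb uphhx
Hunk 4: at line 6 remove [qrng,jgq] add [wraug,kwl] -> 16 lines: egz pcfqw kow dnz mrv hqwl dumvg wraug kwl kowvm dwk vgur qku zunho ydlb uphhx
Hunk 5: at line 2 remove [kow,dnz] add [crjk,qatf] -> 16 lines: egz pcfqw crjk qatf mrv hqwl dumvg wraug kwl kowvm dwk vgur qku zunho ydlb uphhx
Final line count: 16

Answer: 16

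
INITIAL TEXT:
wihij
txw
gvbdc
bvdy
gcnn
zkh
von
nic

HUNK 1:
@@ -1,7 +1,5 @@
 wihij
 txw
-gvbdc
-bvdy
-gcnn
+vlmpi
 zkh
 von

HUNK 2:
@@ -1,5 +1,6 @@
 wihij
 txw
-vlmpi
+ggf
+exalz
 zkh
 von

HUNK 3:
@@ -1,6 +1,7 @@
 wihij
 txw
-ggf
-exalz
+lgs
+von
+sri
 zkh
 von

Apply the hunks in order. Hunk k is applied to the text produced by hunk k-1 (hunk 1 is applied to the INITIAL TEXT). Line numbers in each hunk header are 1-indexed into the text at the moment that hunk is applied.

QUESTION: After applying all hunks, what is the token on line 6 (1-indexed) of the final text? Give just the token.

Answer: zkh

Derivation:
Hunk 1: at line 1 remove [gvbdc,bvdy,gcnn] add [vlmpi] -> 6 lines: wihij txw vlmpi zkh von nic
Hunk 2: at line 1 remove [vlmpi] add [ggf,exalz] -> 7 lines: wihij txw ggf exalz zkh von nic
Hunk 3: at line 1 remove [ggf,exalz] add [lgs,von,sri] -> 8 lines: wihij txw lgs von sri zkh von nic
Final line 6: zkh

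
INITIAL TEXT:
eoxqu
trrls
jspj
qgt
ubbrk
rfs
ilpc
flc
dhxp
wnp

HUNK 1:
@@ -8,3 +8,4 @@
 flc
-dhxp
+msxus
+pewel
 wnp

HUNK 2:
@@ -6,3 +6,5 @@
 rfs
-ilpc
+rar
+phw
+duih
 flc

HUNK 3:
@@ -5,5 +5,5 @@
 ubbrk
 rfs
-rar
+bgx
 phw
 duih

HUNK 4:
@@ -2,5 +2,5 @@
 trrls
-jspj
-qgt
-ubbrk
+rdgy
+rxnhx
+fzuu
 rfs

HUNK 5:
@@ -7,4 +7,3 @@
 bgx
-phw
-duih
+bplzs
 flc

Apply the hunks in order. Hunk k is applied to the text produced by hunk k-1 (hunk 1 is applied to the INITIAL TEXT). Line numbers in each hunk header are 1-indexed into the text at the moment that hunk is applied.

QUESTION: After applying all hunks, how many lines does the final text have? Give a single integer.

Answer: 12

Derivation:
Hunk 1: at line 8 remove [dhxp] add [msxus,pewel] -> 11 lines: eoxqu trrls jspj qgt ubbrk rfs ilpc flc msxus pewel wnp
Hunk 2: at line 6 remove [ilpc] add [rar,phw,duih] -> 13 lines: eoxqu trrls jspj qgt ubbrk rfs rar phw duih flc msxus pewel wnp
Hunk 3: at line 5 remove [rar] add [bgx] -> 13 lines: eoxqu trrls jspj qgt ubbrk rfs bgx phw duih flc msxus pewel wnp
Hunk 4: at line 2 remove [jspj,qgt,ubbrk] add [rdgy,rxnhx,fzuu] -> 13 lines: eoxqu trrls rdgy rxnhx fzuu rfs bgx phw duih flc msxus pewel wnp
Hunk 5: at line 7 remove [phw,duih] add [bplzs] -> 12 lines: eoxqu trrls rdgy rxnhx fzuu rfs bgx bplzs flc msxus pewel wnp
Final line count: 12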